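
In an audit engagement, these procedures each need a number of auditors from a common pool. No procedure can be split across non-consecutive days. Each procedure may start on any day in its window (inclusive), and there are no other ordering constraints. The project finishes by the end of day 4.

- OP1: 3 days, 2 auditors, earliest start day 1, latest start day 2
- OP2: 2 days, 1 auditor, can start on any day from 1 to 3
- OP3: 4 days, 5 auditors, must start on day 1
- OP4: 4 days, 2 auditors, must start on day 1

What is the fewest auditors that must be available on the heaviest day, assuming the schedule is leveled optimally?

10

Schedule OP1@1, OP2@1, OP3@1, OP4@1: d1:10  d2:10  d3:9  d4:7 — peak 10.
No arrangement of the 6 feasible schedules does better.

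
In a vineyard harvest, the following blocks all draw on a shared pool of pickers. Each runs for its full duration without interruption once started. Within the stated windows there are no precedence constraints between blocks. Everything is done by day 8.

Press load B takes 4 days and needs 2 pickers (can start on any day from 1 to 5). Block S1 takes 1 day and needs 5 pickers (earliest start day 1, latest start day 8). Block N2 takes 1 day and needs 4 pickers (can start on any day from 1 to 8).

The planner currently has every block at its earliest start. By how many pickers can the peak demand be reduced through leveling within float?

Early-start peak: d1:11  d2:2  d3:2  d4:2  d5:0  d6:0  d7:0  d8:0 ⇒ 11.
Leveled (Press load B@1, Block S1@5, Block N2@6): d1:2  d2:2  d3:2  d4:2  d5:5  d6:4  d7:0  d8:0 ⇒ 5.
Reduction 11 − 5 = 6.

6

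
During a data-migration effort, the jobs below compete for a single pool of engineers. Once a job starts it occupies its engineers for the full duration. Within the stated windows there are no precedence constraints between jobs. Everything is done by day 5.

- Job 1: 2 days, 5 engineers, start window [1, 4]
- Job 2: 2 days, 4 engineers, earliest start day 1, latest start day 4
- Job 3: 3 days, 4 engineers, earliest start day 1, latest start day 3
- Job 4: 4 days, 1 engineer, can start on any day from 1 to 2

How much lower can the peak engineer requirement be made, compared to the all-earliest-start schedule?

Early-start peak: d1:14  d2:14  d3:5  d4:1  d5:0 ⇒ 14.
Leveled (Job 1@1, Job 2@3, Job 3@3, Job 4@1): d1:6  d2:6  d3:9  d4:9  d5:4 ⇒ 9.
Reduction 14 − 9 = 5.

5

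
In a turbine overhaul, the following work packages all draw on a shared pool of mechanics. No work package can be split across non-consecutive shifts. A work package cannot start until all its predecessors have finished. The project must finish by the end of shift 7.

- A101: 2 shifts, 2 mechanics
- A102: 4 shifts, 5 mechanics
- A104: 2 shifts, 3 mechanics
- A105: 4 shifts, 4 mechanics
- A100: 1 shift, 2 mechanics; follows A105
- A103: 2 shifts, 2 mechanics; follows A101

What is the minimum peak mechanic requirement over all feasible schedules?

9

Early-start (A101@1, A102@1, A104@1, A105@1, A100@5, A103@3) gives peak 14: s1:14  s2:14  s3:11  s4:11  s5:2  s6:0  s7:0.
Shift A104→5, A105→3, A100→7, A103→5.
Schedule A101@1, A102@1, A104@5, A105@3, A100@7, A103@5: s1:7  s2:7  s3:9  s4:9  s5:9  s6:9  s7:2 — peak 9.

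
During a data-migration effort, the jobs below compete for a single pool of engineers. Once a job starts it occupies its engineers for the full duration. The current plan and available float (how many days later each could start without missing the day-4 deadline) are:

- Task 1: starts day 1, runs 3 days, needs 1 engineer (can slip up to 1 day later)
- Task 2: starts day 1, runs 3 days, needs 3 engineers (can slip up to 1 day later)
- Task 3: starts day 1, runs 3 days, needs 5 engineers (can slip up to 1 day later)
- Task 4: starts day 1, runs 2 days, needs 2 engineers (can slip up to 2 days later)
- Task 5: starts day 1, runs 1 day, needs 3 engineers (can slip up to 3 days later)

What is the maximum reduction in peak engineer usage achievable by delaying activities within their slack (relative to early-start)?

3

Early-start peak: d1:14  d2:11  d3:9  d4:0 ⇒ 14.
Leveled (Task 1@1, Task 2@1, Task 3@1, Task 4@1, Task 5@4): d1:11  d2:11  d3:9  d4:3 ⇒ 11.
Reduction 14 − 11 = 3.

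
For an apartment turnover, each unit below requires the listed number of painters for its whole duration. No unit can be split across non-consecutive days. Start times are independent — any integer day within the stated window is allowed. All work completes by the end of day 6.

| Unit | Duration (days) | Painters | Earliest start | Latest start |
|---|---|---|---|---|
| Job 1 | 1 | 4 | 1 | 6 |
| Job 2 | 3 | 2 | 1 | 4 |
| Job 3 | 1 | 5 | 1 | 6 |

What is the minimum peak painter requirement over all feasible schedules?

5

Early-start (Job 1@1, Job 2@1, Job 3@1) gives peak 11: d1:11  d2:2  d3:2  d4:0  d5:0  d6:0.
Shift Job 2→2, Job 3→5.
Schedule Job 1@1, Job 2@2, Job 3@5: d1:4  d2:2  d3:2  d4:2  d5:5  d6:0 — peak 5.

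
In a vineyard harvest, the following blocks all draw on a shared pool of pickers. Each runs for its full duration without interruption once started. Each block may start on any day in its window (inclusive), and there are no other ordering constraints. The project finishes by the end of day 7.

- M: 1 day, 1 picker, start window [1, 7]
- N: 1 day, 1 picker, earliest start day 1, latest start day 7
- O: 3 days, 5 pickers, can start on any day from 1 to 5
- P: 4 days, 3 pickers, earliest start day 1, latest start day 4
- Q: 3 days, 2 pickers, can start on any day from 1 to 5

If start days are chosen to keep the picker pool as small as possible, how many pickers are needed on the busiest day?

Early-start (M@1, N@1, O@1, P@1, Q@1) gives peak 12: d1:12  d2:10  d3:10  d4:3  d5:0  d6:0  d7:0.
Shift O→5, Q→2.
Schedule M@1, N@1, O@5, P@1, Q@2: d1:5  d2:5  d3:5  d4:5  d5:5  d6:5  d7:5 — peak 5.
Total picker-days = 35 over 7 days ⇒ peak ≥ ⌈35/7⌉ = 5, so 5 is optimal.

5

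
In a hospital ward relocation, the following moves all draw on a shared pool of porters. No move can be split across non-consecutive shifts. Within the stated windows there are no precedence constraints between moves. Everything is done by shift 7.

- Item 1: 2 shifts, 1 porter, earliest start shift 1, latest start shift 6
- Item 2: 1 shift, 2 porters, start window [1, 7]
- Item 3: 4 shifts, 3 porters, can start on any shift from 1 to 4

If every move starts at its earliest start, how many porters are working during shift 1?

At early start, shift 1 has: Item 1, Item 2, Item 3.
Demand: 1 + 2 + 3 = 6.

6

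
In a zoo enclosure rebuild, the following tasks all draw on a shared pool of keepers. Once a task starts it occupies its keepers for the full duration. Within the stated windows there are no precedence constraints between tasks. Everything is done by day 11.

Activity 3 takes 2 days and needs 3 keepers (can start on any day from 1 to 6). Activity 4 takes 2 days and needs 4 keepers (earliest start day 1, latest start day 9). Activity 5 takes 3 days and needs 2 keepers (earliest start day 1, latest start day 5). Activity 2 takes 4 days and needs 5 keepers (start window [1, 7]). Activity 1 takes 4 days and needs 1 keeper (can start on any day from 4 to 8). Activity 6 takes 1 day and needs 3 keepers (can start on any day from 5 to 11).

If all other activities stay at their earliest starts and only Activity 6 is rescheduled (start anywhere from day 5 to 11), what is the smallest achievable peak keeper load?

14

Activity 6@5: d1:14  d2:14  d3:7  d4:6  d5:4  d6:1  d7:1  d8:0  d9:0  d10:0  d11:0 → peak 14
Activity 6@6: d1:14  d2:14  d3:7  d4:6  d5:1  d6:4  d7:1  d8:0  d9:0  d10:0  d11:0 → peak 14
Activity 6@7: d1:14  d2:14  d3:7  d4:6  d5:1  d6:1  d7:4  d8:0  d9:0  d10:0  d11:0 → peak 14
Activity 6@8: d1:14  d2:14  d3:7  d4:6  d5:1  d6:1  d7:1  d8:3  d9:0  d10:0  d11:0 → peak 14
Activity 6@9: d1:14  d2:14  d3:7  d4:6  d5:1  d6:1  d7:1  d8:0  d9:3  d10:0  d11:0 → peak 14
Activity 6@10: d1:14  d2:14  d3:7  d4:6  d5:1  d6:1  d7:1  d8:0  d9:0  d10:3  d11:0 → peak 14
Activity 6@11: d1:14  d2:14  d3:7  d4:6  d5:1  d6:1  d7:1  d8:0  d9:0  d10:0  d11:3 → peak 14
Best is Activity 6@5, peak 14.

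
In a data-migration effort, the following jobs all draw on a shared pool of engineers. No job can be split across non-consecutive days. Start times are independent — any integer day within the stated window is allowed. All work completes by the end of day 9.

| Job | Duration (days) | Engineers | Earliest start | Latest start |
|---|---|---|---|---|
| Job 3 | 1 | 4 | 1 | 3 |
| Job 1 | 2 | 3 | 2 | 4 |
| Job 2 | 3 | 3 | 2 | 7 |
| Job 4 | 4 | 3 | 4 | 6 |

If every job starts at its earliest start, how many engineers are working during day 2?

At early start, day 2 has: Job 1, Job 2.
Demand: 3 + 3 = 6.

6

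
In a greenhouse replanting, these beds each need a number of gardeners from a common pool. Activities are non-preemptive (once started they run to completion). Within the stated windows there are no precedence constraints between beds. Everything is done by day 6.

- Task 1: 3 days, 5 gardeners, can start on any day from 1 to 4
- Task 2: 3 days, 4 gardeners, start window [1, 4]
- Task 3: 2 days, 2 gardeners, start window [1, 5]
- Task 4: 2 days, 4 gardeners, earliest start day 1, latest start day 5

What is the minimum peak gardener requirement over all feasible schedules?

8

Early-start (Task 1@1, Task 2@1, Task 3@1, Task 4@1) gives peak 15: d1:15  d2:15  d3:9  d4:0  d5:0  d6:0.
Shift Task 2→4, Task 4→4.
Schedule Task 1@1, Task 2@4, Task 3@1, Task 4@4: d1:7  d2:7  d3:5  d4:8  d5:8  d6:4 — peak 8.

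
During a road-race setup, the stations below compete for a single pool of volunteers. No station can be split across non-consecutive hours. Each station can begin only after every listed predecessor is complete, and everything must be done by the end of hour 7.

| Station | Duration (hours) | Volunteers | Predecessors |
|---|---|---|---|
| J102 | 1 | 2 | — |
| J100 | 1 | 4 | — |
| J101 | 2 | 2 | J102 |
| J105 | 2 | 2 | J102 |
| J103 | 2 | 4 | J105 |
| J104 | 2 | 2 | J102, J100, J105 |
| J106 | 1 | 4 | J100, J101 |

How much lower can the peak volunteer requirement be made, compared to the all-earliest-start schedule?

4

Early-start peak: h1:6  h2:4  h3:4  h4:10  h5:6  h6:0  h7:0 ⇒ 10.
Leveled (J102@1, J100@1, J101@2, J105@2, J103@4, J104@4, J106@6): h1:6  h2:4  h3:4  h4:6  h5:6  h6:4  h7:0 ⇒ 6.
Reduction 10 − 6 = 4.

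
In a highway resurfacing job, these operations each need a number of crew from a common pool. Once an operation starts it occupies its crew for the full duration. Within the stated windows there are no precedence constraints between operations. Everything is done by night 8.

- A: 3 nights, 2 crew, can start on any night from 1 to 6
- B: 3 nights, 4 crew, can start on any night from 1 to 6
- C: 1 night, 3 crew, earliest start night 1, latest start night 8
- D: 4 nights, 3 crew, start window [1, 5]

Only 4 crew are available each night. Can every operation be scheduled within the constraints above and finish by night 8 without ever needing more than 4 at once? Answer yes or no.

Total crew member-nights = 33; over 8 nights the average is 33/8 > 4, so some night must exceed 4.

no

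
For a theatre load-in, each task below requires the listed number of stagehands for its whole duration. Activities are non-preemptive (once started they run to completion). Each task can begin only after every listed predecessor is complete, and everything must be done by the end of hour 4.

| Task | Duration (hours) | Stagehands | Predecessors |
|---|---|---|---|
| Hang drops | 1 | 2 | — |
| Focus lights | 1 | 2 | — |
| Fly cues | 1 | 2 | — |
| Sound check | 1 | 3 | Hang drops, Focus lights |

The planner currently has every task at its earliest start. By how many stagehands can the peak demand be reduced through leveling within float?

3

Early-start peak: h1:6  h2:3  h3:0  h4:0 ⇒ 6.
Leveled (Hang drops@1, Focus lights@2, Fly cues@3, Sound check@4): h1:2  h2:2  h3:2  h4:3 ⇒ 3.
Reduction 6 − 3 = 3.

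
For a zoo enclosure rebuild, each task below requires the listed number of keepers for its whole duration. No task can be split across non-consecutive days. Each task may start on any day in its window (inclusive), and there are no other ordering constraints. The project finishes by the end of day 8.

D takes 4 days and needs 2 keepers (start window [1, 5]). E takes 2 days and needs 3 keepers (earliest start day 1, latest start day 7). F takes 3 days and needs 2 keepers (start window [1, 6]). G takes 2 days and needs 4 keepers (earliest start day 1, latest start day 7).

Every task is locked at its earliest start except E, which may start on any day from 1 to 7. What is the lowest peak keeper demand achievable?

8

E@1: d1:11  d2:11  d3:4  d4:2  d5:0  d6:0  d7:0  d8:0 → peak 11
E@2: d1:8  d2:11  d3:7  d4:2  d5:0  d6:0  d7:0  d8:0 → peak 11
E@3: d1:8  d2:8  d3:7  d4:5  d5:0  d6:0  d7:0  d8:0 → peak 8
E@4: d1:8  d2:8  d3:4  d4:5  d5:3  d6:0  d7:0  d8:0 → peak 8
E@5: d1:8  d2:8  d3:4  d4:2  d5:3  d6:3  d7:0  d8:0 → peak 8
E@6: d1:8  d2:8  d3:4  d4:2  d5:0  d6:3  d7:3  d8:0 → peak 8
E@7: d1:8  d2:8  d3:4  d4:2  d5:0  d6:0  d7:3  d8:3 → peak 8
Best is E@3, peak 8.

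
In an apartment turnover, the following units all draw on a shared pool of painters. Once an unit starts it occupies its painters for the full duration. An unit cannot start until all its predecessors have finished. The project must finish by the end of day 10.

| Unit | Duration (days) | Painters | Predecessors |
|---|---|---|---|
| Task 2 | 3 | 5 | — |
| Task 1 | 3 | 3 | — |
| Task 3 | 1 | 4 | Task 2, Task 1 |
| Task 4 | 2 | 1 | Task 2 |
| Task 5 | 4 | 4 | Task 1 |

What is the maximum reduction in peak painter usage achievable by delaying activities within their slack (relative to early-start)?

1

Early-start peak: d1:8  d2:8  d3:8  d4:9  d5:5  d6:4  d7:4  d8:0  d9:0  d10:0 ⇒ 9.
Leveled (Task 2@1, Task 1@1, Task 3@4, Task 4@4, Task 5@5): d1:8  d2:8  d3:8  d4:5  d5:5  d6:4  d7:4  d8:4  d9:0  d10:0 ⇒ 8.
Reduction 9 − 8 = 1.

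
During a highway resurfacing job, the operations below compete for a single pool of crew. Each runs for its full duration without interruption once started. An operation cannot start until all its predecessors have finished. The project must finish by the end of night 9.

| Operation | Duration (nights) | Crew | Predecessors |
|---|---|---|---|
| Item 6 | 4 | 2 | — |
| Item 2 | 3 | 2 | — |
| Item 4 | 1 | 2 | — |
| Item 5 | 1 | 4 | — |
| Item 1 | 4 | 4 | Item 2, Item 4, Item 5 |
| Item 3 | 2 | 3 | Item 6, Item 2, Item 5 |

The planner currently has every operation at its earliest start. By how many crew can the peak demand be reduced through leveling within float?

4

Early-start peak: n1:10  n2:4  n3:4  n4:6  n5:7  n6:7  n7:4  n8:0  n9:0 ⇒ 10.
Leveled (Item 6@2, Item 2@1, Item 4@2, Item 5@1, Item 1@4, Item 3@8): n1:6  n2:6  n3:4  n4:6  n5:6  n6:4  n7:4  n8:3  n9:3 ⇒ 6.
Reduction 10 − 6 = 4.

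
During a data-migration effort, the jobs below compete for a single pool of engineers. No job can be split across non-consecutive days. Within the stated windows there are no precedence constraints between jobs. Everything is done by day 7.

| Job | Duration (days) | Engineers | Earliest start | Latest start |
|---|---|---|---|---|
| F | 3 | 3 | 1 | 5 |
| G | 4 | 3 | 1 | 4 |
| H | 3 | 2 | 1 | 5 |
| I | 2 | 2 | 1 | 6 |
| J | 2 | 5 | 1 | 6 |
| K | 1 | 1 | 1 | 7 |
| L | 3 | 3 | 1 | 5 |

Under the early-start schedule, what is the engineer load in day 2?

18

At early start, day 2 has: F, G, H, I, J, L.
Demand: 3 + 3 + 2 + 2 + 5 + 3 = 18.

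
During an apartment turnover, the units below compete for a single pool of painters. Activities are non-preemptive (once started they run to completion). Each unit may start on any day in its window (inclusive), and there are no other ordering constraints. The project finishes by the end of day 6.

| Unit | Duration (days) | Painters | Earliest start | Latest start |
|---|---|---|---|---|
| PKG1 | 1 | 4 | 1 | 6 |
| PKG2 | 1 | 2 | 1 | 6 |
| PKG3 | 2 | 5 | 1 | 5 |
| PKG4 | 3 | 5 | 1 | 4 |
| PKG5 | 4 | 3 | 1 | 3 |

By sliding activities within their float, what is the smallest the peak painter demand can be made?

8

Early-start (PKG1@1, PKG2@1, PKG3@1, PKG4@1, PKG5@1) gives peak 19: d1:19  d2:13  d3:8  d4:3  d5:0  d6:0.
Shift PKG3→2, PKG4→4, PKG5→2.
Schedule PKG1@1, PKG2@1, PKG3@2, PKG4@4, PKG5@2: d1:6  d2:8  d3:8  d4:8  d5:8  d6:5 — peak 8.
Total painter-days = 43 over 6 days ⇒ peak ≥ ⌈43/6⌉ = 8, so 8 is optimal.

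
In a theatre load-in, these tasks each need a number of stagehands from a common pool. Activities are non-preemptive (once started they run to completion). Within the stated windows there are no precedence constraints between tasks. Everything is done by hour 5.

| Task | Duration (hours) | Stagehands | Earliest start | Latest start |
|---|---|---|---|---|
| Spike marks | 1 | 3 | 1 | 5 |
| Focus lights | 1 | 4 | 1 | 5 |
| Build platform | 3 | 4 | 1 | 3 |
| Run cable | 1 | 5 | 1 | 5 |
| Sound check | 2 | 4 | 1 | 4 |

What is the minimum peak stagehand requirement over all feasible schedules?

8

Early-start (Spike marks@1, Focus lights@1, Build platform@1, Run cable@1, Sound check@1) gives peak 20: h1:20  h2:8  h3:4  h4:0  h5:0.
Shift Build platform→2, Run cable→5, Sound check→2.
Schedule Spike marks@1, Focus lights@1, Build platform@2, Run cable@5, Sound check@2: h1:7  h2:8  h3:8  h4:4  h5:5 — peak 8.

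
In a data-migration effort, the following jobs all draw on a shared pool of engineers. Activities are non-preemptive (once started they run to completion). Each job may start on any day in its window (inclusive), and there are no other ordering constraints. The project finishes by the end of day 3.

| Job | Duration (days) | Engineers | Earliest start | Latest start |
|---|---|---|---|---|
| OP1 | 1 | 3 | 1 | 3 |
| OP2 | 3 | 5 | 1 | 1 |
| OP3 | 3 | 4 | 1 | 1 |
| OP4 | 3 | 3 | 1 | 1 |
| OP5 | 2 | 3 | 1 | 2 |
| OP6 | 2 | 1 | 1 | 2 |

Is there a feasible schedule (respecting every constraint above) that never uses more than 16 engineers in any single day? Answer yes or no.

yes

Schedule OP1@1, OP2@1, OP3@1, OP4@1, OP5@2, OP6@1: d1:16  d2:16  d3:15 — peak 16 ≤ 16.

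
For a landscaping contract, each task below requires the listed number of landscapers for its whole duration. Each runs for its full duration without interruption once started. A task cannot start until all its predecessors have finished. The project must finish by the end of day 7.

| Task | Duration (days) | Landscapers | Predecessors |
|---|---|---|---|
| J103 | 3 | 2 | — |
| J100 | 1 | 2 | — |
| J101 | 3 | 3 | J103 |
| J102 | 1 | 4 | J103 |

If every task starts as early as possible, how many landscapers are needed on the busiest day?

7

Early-start schedule: J103@1, J100@1, J101@4, J102@4.
Load per day: day 1: 4, day 2: 2, day 3: 2, day 4: 7, day 5: 3, day 6: 3, day 7: 0.
Peak is 7.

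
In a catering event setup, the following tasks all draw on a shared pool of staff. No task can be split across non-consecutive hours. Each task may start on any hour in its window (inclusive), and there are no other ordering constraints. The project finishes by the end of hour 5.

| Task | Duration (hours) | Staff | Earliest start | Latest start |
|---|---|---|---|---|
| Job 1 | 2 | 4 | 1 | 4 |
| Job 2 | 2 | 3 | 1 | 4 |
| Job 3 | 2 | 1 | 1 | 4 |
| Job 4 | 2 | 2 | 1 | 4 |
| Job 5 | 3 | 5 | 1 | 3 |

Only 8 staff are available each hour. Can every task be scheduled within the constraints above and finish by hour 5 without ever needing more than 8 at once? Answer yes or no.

yes

Schedule Job 1@1, Job 2@1, Job 3@1, Job 4@3, Job 5@3: h1:8  h2:8  h3:7  h4:7  h5:5 — peak 8 ≤ 8.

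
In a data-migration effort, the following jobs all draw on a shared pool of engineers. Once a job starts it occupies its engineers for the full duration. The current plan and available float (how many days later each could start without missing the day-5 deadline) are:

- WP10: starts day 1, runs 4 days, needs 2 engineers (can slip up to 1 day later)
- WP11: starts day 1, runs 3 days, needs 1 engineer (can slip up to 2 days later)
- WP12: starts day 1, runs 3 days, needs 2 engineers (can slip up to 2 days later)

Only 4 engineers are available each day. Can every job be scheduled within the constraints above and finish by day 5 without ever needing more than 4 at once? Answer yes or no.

The minimum achievable peak is 5; 4 < 5, so no feasible schedule stays within the cap.

no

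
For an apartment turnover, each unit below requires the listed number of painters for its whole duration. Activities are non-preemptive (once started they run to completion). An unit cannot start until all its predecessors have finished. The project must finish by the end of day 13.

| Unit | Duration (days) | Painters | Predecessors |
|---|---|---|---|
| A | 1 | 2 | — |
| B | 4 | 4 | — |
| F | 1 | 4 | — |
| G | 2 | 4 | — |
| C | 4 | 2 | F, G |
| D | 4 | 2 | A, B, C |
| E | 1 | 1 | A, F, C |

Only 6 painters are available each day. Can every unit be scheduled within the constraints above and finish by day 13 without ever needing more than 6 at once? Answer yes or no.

yes

Schedule A@1, B@4, F@1, G@2, C@4, D@8, E@8: d1:6  d2:4  d3:4  d4:6  d5:6  d6:6  d7:6  d8:3  d9:2  d10:2  d11:2  d12:0  d13:0 — peak 6 ≤ 6.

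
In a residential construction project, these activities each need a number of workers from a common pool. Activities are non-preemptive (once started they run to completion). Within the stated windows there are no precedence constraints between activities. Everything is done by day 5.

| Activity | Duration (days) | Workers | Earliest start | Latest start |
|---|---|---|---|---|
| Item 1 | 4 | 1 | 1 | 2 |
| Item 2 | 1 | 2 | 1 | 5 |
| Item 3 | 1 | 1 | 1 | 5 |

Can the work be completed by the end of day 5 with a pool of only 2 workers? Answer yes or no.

yes

Schedule Item 1@1, Item 2@5, Item 3@1: d1:2  d2:1  d3:1  d4:1  d5:2 — peak 2 ≤ 2.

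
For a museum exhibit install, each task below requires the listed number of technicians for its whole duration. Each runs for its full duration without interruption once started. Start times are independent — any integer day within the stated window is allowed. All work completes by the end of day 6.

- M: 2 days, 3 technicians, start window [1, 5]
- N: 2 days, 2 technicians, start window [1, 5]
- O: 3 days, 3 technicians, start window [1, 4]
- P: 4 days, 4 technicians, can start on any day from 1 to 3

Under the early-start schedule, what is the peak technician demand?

Early-start schedule: M@1, N@1, O@1, P@1.
Load per day: day 1: 12, day 2: 12, day 3: 7, day 4: 4, day 5: 0, day 6: 0.
Peak is 12.

12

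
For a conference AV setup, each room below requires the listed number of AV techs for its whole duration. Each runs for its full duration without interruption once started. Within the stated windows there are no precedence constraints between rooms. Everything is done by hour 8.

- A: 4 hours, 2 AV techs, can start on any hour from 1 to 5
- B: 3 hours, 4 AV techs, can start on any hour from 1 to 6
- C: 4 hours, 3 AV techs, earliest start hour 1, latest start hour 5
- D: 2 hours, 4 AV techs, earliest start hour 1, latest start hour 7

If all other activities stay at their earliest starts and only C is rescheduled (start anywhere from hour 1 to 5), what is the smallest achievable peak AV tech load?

10

C@1: h1:13  h2:13  h3:9  h4:5  h5:0  h6:0  h7:0  h8:0 → peak 13
C@2: h1:10  h2:13  h3:9  h4:5  h5:3  h6:0  h7:0  h8:0 → peak 13
C@3: h1:10  h2:10  h3:9  h4:5  h5:3  h6:3  h7:0  h8:0 → peak 10
C@4: h1:10  h2:10  h3:6  h4:5  h5:3  h6:3  h7:3  h8:0 → peak 10
C@5: h1:10  h2:10  h3:6  h4:2  h5:3  h6:3  h7:3  h8:3 → peak 10
Best is C@3, peak 10.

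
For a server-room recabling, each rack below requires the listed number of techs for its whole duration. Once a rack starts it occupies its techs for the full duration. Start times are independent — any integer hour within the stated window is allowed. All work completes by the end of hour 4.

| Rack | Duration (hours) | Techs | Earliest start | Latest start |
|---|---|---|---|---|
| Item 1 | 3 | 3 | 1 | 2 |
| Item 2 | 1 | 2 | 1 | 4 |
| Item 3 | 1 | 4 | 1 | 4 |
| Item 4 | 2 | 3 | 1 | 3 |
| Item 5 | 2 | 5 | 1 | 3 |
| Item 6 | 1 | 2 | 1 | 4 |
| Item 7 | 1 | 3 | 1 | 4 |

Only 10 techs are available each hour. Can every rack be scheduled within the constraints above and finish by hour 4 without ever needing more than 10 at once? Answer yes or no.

Schedule Item 1@1, Item 2@1, Item 3@2, Item 4@1, Item 5@3, Item 6@1, Item 7@4: h1:10  h2:10  h3:8  h4:8 — peak 10 ≤ 10.

yes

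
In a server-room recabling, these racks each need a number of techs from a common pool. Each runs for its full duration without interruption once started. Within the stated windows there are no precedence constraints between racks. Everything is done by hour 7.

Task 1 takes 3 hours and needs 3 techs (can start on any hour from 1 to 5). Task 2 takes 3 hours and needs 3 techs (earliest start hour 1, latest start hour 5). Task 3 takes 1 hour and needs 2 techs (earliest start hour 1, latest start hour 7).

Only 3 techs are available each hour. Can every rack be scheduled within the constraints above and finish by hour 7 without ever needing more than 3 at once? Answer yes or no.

yes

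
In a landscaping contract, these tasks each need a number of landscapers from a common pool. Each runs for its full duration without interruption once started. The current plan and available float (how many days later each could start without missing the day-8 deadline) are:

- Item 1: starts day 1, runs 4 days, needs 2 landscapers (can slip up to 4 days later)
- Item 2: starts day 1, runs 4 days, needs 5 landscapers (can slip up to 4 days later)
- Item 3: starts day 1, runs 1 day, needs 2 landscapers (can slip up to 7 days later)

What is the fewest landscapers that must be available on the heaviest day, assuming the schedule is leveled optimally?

5

Early-start (Item 1@1, Item 2@1, Item 3@1) gives peak 9: d1:9  d2:7  d3:7  d4:7  d5:0  d6:0  d7:0  d8:0.
Shift Item 2→5.
Schedule Item 1@1, Item 2@5, Item 3@1: d1:4  d2:2  d3:2  d4:2  d5:5  d6:5  d7:5  d8:5 — peak 5.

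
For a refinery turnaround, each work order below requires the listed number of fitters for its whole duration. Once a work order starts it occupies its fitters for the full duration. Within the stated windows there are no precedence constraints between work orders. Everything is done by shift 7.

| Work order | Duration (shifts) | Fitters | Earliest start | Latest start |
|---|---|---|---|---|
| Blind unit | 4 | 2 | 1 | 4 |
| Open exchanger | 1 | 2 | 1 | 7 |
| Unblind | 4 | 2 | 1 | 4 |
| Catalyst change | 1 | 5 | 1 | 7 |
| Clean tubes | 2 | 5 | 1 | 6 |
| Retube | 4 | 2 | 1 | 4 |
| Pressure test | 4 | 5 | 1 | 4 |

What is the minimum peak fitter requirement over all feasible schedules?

Early-start (Blind unit@1, Open exchanger@1, Unblind@1, Catalyst change@1, Clean tubes@1, Retube@1, Pressure test@1) gives peak 23: s1:23  s2:16  s3:11  s4:11  s5:0  s6:0  s7:0.
Shift Clean tubes→2, Retube→2, Pressure test→4.
Schedule Blind unit@1, Open exchanger@1, Unblind@1, Catalyst change@1, Clean tubes@2, Retube@2, Pressure test@4: s1:11  s2:11  s3:11  s4:11  s5:7  s6:5  s7:5 — peak 11.

11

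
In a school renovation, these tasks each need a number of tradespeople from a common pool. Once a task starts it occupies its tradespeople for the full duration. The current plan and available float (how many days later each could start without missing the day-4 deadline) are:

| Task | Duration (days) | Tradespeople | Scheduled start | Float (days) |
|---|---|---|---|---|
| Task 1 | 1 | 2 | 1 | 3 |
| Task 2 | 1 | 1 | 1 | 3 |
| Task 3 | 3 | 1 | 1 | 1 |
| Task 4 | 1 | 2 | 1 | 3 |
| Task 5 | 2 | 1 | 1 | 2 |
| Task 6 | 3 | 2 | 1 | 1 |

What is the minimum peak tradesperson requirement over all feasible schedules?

4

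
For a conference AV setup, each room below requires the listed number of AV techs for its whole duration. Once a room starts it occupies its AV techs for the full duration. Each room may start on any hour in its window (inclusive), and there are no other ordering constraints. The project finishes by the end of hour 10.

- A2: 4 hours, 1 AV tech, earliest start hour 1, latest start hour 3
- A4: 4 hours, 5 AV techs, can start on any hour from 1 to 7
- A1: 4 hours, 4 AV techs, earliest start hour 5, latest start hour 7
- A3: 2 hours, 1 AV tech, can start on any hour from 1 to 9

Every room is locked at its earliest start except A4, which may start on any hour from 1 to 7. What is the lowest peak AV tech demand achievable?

A4@1: h1:7  h2:7  h3:6  h4:6  h5:4  h6:4  h7:4  h8:4  h9:0  h10:0 → peak 7
A4@2: h1:2  h2:7  h3:6  h4:6  h5:9  h6:4  h7:4  h8:4  h9:0  h10:0 → peak 9
A4@3: h1:2  h2:2  h3:6  h4:6  h5:9  h6:9  h7:4  h8:4  h9:0  h10:0 → peak 9
A4@4: h1:2  h2:2  h3:1  h4:6  h5:9  h6:9  h7:9  h8:4  h9:0  h10:0 → peak 9
A4@5: h1:2  h2:2  h3:1  h4:1  h5:9  h6:9  h7:9  h8:9  h9:0  h10:0 → peak 9
A4@6: h1:2  h2:2  h3:1  h4:1  h5:4  h6:9  h7:9  h8:9  h9:5  h10:0 → peak 9
A4@7: h1:2  h2:2  h3:1  h4:1  h5:4  h6:4  h7:9  h8:9  h9:5  h10:5 → peak 9
Best is A4@1, peak 7.

7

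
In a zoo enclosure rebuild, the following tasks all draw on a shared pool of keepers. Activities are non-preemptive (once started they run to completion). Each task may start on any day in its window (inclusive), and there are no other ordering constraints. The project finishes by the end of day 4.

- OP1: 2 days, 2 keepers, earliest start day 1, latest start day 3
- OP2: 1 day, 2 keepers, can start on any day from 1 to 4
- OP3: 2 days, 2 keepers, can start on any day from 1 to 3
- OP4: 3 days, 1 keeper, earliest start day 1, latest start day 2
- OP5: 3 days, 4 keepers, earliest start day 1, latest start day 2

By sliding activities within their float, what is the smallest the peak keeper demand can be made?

Early-start (OP1@1, OP2@1, OP3@1, OP4@1, OP5@1) gives peak 11: d1:11  d2:9  d3:5  d4:0.
Shift OP3→3, OP5→2.
Schedule OP1@1, OP2@1, OP3@3, OP4@1, OP5@2: d1:5  d2:7  d3:7  d4:6 — peak 7.
Total keeper-days = 25 over 4 days ⇒ peak ≥ ⌈25/4⌉ = 7, so 7 is optimal.

7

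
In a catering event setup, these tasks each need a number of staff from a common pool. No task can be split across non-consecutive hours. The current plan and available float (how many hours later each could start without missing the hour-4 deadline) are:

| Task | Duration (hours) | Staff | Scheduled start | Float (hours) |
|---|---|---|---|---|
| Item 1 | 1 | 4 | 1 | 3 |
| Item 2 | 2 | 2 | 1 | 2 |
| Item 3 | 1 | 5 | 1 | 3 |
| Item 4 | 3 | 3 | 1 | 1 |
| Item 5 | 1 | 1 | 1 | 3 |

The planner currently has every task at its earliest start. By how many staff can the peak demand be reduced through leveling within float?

8

Early-start peak: h1:15  h2:5  h3:3  h4:0 ⇒ 15.
Leveled (Item 1@1, Item 2@2, Item 3@4, Item 4@1, Item 5@2): h1:7  h2:6  h3:5  h4:5 ⇒ 7.
Reduction 15 − 7 = 8.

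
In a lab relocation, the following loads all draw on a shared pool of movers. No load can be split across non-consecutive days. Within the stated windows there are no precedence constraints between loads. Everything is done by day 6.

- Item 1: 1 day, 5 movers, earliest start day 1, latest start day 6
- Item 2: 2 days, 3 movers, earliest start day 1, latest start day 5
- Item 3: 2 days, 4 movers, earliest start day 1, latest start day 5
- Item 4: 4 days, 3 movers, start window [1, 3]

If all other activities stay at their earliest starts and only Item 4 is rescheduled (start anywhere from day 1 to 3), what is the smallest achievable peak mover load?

Item 4@1: d1:15  d2:10  d3:3  d4:3  d5:0  d6:0 → peak 15
Item 4@2: d1:12  d2:10  d3:3  d4:3  d5:3  d6:0 → peak 12
Item 4@3: d1:12  d2:7  d3:3  d4:3  d5:3  d6:3 → peak 12
Best is Item 4@2, peak 12.

12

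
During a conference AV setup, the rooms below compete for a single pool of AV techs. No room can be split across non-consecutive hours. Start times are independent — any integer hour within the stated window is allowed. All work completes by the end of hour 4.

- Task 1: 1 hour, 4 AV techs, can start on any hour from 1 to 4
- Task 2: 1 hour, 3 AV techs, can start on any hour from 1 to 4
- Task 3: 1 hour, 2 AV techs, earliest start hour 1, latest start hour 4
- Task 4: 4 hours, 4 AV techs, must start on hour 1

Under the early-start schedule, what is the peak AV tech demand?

13

Early-start schedule: Task 1@1, Task 2@1, Task 3@1, Task 4@1.
Load per hour: hour 1: 13, hour 2: 4, hour 3: 4, hour 4: 4.
Peak is 13.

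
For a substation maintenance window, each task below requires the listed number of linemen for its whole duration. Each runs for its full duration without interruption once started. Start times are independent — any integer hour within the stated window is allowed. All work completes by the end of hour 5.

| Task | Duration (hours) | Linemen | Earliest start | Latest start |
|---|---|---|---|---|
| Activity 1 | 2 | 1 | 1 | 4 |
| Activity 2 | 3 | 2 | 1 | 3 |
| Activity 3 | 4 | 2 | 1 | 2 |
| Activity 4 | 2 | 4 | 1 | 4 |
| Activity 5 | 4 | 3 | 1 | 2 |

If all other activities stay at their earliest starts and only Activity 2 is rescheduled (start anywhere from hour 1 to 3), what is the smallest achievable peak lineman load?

10

Activity 2@1: h1:12  h2:12  h3:7  h4:5  h5:0 → peak 12
Activity 2@2: h1:10  h2:12  h3:7  h4:7  h5:0 → peak 12
Activity 2@3: h1:10  h2:10  h3:7  h4:7  h5:2 → peak 10
Best is Activity 2@3, peak 10.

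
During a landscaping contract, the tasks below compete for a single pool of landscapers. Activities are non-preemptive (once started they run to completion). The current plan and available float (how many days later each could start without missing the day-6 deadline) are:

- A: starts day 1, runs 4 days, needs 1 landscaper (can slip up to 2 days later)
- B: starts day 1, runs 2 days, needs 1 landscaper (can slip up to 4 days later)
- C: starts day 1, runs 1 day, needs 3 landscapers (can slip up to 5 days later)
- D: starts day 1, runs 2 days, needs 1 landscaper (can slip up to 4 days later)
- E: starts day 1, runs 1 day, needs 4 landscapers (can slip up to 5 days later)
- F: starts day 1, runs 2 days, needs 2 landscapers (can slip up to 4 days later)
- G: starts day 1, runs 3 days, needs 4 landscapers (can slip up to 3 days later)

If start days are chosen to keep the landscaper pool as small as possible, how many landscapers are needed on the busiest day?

Early-start (A@1, B@1, C@1, D@1, E@1, F@1, G@1) gives peak 16: d1:16  d2:9  d3:5  d4:1  d5:0  d6:0.
Shift E→3, F→5, G→4.
Schedule A@1, B@1, C@1, D@1, E@3, F@5, G@4: d1:6  d2:3  d3:5  d4:5  d5:6  d6:6 — peak 6.
Total landscaper-days = 31 over 6 days ⇒ peak ≥ ⌈31/6⌉ = 6, so 6 is optimal.

6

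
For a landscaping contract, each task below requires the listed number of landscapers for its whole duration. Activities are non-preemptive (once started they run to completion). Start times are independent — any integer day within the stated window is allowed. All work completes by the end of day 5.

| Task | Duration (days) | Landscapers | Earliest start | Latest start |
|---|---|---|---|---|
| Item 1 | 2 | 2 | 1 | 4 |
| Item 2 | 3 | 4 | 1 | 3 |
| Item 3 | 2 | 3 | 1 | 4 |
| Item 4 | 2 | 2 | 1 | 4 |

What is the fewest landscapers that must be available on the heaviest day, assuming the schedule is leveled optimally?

Early-start (Item 1@1, Item 2@1, Item 3@1, Item 4@1) gives peak 11: d1:11  d2:11  d3:4  d4:0  d5:0.
Shift Item 3→4, Item 4→3.
Schedule Item 1@1, Item 2@1, Item 3@4, Item 4@3: d1:6  d2:6  d3:6  d4:5  d5:3 — peak 6.
Total landscaper-days = 26 over 5 days ⇒ peak ≥ ⌈26/5⌉ = 6, so 6 is optimal.

6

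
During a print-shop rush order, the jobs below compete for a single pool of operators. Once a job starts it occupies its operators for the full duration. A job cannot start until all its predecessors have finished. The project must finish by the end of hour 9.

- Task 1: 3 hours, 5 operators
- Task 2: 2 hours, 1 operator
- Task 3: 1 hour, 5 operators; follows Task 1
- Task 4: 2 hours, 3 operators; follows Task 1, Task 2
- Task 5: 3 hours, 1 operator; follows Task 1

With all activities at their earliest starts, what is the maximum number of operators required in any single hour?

Early-start schedule: Task 1@1, Task 2@1, Task 3@4, Task 4@4, Task 5@4.
Load per hour: hour 1: 6, hour 2: 6, hour 3: 5, hour 4: 9, hour 5: 4, hour 6: 1, hour 7: 0, hour 8: 0, hour 9: 0.
Peak is 9.

9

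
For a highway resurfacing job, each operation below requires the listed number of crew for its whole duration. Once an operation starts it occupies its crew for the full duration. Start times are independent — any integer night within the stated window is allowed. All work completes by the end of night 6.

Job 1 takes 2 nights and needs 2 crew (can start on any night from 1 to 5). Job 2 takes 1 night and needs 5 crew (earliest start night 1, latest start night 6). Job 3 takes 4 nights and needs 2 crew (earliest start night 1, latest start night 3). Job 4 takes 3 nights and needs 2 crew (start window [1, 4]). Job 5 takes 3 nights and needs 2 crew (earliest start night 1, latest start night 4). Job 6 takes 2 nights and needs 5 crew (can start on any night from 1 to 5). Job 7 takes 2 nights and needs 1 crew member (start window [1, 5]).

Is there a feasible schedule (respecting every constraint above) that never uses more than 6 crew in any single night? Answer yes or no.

no

Total crew member-nights = 41; over 6 nights the average is 41/6 > 6, so some night must exceed 6.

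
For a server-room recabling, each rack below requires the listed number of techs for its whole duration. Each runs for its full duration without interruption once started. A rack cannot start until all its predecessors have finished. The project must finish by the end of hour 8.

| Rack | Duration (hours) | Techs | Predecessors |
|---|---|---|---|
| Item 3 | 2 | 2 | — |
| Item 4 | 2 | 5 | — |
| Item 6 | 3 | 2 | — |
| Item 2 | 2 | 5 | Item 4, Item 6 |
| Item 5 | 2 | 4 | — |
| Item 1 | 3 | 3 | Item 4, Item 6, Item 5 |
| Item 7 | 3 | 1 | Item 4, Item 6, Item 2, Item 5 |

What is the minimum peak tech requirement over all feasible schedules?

9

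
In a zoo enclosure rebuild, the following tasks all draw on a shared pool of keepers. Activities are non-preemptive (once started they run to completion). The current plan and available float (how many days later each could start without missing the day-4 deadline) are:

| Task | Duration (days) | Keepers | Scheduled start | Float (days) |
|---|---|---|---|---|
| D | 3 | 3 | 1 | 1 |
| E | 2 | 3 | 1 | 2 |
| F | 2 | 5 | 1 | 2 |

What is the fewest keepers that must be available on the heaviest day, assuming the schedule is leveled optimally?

Early-start (D@1, E@1, F@1) gives peak 11: d1:11  d2:11  d3:3  d4:0.
Shift F→3.
Schedule D@1, E@1, F@3: d1:6  d2:6  d3:8  d4:5 — peak 8.
No arrangement of the 18 feasible schedules does better.

8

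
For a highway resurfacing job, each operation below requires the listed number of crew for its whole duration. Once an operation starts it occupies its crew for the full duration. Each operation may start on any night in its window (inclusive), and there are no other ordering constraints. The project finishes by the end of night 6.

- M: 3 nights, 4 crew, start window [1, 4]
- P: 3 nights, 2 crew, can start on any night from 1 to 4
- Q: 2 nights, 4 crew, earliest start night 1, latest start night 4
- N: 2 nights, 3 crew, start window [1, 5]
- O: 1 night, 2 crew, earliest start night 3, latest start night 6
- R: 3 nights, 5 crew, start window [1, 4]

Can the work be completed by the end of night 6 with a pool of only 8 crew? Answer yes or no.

Total crew member-nights = 49; over 6 nights the average is 49/6 > 8, so some night must exceed 8.

no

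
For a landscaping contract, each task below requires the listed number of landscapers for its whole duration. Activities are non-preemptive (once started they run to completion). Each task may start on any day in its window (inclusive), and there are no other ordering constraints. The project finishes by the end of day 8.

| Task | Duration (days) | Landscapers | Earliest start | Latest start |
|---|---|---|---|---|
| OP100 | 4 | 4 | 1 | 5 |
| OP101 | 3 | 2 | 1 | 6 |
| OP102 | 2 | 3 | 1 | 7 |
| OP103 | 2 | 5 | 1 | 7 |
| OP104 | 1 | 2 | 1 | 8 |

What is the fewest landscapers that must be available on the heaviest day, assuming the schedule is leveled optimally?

6

Early-start (OP100@1, OP101@1, OP102@1, OP103@1, OP104@1) gives peak 16: d1:16  d2:14  d3:6  d4:4  d5:0  d6:0  d7:0  d8:0.
Shift OP102→5, OP103→7, OP104→4.
Schedule OP100@1, OP101@1, OP102@5, OP103@7, OP104@4: d1:6  d2:6  d3:6  d4:6  d5:3  d6:3  d7:5  d8:5 — peak 6.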